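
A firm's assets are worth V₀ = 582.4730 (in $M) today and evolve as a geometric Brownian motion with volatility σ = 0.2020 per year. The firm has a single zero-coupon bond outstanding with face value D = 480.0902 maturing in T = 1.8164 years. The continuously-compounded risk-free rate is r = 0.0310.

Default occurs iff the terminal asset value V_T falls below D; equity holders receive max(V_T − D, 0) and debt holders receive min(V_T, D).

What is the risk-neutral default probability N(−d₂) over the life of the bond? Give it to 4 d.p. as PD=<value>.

d₁ = [ln(V₀/D) + (r + σ²/2)T] / (σ√T)
   = [ln(582.4730/480.0902) + (0.0310 + 0.5·0.2020²)·1.8164] / (0.2020·√1.8164)
   = [0.193309 + 0.093367] / 0.272243 = 1.053012
d₂ = d₁ − σ√T = 1.053012 − 0.272243 = 0.780769
risk-neutral PD = N(−d₂) = N(-0.780769) = 0.217469

PD=0.2175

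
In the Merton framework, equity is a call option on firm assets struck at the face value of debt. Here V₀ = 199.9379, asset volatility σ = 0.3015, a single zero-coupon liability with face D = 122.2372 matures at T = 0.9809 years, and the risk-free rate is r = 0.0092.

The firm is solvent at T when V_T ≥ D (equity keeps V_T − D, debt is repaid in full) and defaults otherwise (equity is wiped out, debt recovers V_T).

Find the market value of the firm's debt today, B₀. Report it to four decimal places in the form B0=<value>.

d₁ = [ln(V₀/D) + (r + σ²/2)T] / (σ√T)
   = [ln(199.9379/122.2372) + (0.0092 + 0.5·0.3015²)·0.9809] / (0.3015·√0.9809)
   = [0.492043 + 0.053607] / 0.298607 = 1.827322
d₂ = d₁ − σ√T = 1.827322 − 0.298607 = 1.528715
N(d₁) = 0.966174,  N(d₂) = 0.936832,  e^(−rT) = 0.991016
E₀ = V₀·N(d₁) − D·e^(−rT)·N(d₂)
   = 199.9379·0.966174 − 122.2372·0.991016·0.936832 = 79.687859
B₀ = V₀ − E₀ = 199.9379 − 79.687859 = 120.250041

B0=120.2500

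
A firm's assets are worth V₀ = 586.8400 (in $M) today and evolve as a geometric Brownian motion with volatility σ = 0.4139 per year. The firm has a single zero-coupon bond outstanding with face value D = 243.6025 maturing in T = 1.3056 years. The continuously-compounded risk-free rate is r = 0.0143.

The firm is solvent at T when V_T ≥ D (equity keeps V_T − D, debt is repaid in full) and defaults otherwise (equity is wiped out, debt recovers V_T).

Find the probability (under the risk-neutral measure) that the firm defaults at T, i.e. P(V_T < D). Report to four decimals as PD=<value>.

PD=0.0482

d₁ = [ln(V₀/D) + (r + σ²/2)T] / (σ√T)
   = [ln(586.8400/243.6025) + (0.0143 + 0.5·0.4139²)·1.3056] / (0.4139·√1.3056)
   = [0.879214 + 0.130503] / 0.472934 = 2.135008
d₂ = d₁ − σ√T = 2.135008 − 0.472934 = 1.662074
risk-neutral PD = N(−d₂) = N(-1.662074) = 0.048249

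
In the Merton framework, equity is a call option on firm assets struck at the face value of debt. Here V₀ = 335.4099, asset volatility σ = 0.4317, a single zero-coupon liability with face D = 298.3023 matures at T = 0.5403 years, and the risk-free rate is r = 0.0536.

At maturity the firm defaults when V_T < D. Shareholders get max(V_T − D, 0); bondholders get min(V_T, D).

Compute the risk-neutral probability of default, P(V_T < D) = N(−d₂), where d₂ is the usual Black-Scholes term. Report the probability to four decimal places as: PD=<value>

d₁ = [ln(V₀/D) + (r + σ²/2)T] / (σ√T)
   = [ln(335.4099/298.3023) + (0.0536 + 0.5·0.4317²)·0.5403] / (0.4317·√0.5403)
   = [0.117246 + 0.079307] / 0.317322 = 0.619411
d₂ = d₁ − σ√T = 0.619411 − 0.317322 = 0.302090
risk-neutral PD = N(−d₂) = N(-0.302090) = 0.381292

PD=0.3813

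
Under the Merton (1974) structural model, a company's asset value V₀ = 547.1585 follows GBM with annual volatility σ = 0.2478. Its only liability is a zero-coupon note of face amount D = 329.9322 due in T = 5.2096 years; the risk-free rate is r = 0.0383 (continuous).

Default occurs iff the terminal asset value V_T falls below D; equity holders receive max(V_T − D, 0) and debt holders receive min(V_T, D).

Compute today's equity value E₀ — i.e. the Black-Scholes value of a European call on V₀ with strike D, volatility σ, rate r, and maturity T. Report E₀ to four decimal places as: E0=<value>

E0=287.6757

d₁ = [ln(V₀/D) + (r + σ²/2)T] / (σ√T)
   = [ln(547.1585/329.9322) + (0.0383 + 0.5·0.2478²)·5.2096] / (0.2478·√5.2096)
   = [0.505851 + 0.359475] / 0.565592 = 1.529947
d₂ = d₁ − σ√T = 1.529947 − 0.565592 = 0.964355
N(d₁) = 0.936985,  N(d₂) = 0.832566,  e^(−rT) = 0.819118
E₀ = V₀·N(d₁) − D·e^(−rT)·N(d₂)
   = 547.1585·0.936985 − 329.9322·0.819118·0.832566 = 287.675695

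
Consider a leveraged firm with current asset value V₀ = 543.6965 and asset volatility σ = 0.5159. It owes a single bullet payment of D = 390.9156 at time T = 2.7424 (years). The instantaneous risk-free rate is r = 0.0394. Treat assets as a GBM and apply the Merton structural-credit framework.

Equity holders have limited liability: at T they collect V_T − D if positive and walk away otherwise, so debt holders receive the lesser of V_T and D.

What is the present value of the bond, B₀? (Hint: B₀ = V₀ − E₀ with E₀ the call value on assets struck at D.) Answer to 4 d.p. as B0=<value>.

d₁ = [ln(V₀/D) + (r + σ²/2)T] / (σ√T)
   = [ln(543.6965/390.9156) + (0.0394 + 0.5·0.5159²)·2.7424] / (0.5159·√2.7424)
   = [0.329900 + 0.472999] / 0.854340 = 0.939788
d₂ = d₁ − σ√T = 0.939788 − 0.854340 = 0.085448
N(d₁) = 0.826337,  N(d₂) = 0.534047,  e^(−rT) = 0.897582
E₀ = V₀·N(d₁) − D·e^(−rT)·N(d₂)
   = 543.6965·0.826337 − 390.9156·0.897582·0.534047 = 261.890548
B₀ = V₀ − E₀ = 543.6965 − 261.890548 = 281.805952

B0=281.8060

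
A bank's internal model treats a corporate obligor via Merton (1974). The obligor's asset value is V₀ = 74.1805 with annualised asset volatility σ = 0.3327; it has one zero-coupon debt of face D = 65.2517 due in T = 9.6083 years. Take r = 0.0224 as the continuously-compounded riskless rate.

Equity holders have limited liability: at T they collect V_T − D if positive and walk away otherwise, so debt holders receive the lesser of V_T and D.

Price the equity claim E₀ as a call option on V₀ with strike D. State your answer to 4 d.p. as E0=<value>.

E0=36.9941

d₁ = [ln(V₀/D) + (r + σ²/2)T] / (σ√T)
   = [ln(74.1805/65.2517) + (0.0224 + 0.5·0.3327²)·9.6083] / (0.3327·√9.6083)
   = [0.128249 + 0.746994] / 1.031279 = 0.848697
d₂ = d₁ − σ√T = 0.848697 − 1.031279 = -0.182582
N(d₁) = 0.801975,  N(d₂) = 0.427563,  e^(−rT) = 0.806359
E₀ = V₀·N(d₁) − D·e^(−rT)·N(d₂)
   = 74.1805·0.801975 − 65.2517·0.806359·0.427563 = 36.994117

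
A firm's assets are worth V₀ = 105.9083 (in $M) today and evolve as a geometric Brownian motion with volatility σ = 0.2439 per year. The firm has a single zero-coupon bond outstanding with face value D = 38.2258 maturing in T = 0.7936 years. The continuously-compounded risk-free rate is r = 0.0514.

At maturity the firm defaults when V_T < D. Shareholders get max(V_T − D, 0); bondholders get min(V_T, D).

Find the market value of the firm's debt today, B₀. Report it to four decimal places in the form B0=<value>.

B0=36.6979

d₁ = [ln(V₀/D) + (r + σ²/2)T] / (σ√T)
   = [ln(105.9083/38.2258) + (0.0514 + 0.5·0.2439²)·0.7936] / (0.2439·√0.7936)
   = [1.019063 + 0.064396] / 0.217276 = 4.986544
d₂ = d₁ − σ√T = 4.986544 − 0.217276 = 4.769268
N(d₁) = 1.000000,  N(d₂) = 0.999999,  e^(−rT) = 0.960030
E₀ = V₀·N(d₁) − D·e^(−rT)·N(d₂)
   = 105.9083·1.000000 − 38.2258·0.960030·0.999999 = 69.210397
B₀ = V₀ − E₀ = 105.9083 − 69.210397 = 36.697903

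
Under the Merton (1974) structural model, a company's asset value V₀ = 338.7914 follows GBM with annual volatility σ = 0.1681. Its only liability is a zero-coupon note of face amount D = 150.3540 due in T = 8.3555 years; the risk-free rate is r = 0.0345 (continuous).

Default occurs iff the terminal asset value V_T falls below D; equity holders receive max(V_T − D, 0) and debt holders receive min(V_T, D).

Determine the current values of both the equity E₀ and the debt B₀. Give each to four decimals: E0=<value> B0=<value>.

E0=226.4673 B0=112.3241

d₁ = [ln(V₀/D) + (r + σ²/2)T] / (σ√T)
   = [ln(338.7914/150.3540) + (0.0345 + 0.5·0.1681²)·8.3555] / (0.1681·√8.3555)
   = [0.812392 + 0.406318] / 0.485908 = 2.508109
d₂ = d₁ − σ√T = 2.508109 − 0.485908 = 2.022201
N(d₁) = 0.993931,  N(d₂) = 0.978422,  e^(−rT) = 0.749563
E₀ = V₀·N(d₁) − D·e^(−rT)·N(d₂)
   = 338.7914·0.993931 − 150.3540·0.749563·0.978422 = 226.467288
B₀ = V₀ − E₀ = 338.7914 − 226.467288 = 112.324112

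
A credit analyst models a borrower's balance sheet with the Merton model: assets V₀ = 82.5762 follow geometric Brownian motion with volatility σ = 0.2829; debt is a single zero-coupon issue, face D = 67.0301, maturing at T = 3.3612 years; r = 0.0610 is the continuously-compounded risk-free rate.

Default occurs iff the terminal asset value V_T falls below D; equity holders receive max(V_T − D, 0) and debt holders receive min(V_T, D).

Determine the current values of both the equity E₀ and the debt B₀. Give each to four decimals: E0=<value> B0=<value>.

E0=32.0949 B0=50.4813

d₁ = [ln(V₀/D) + (r + σ²/2)T] / (σ√T)
   = [ln(82.5762/67.0301) + (0.0610 + 0.5·0.2829²)·3.3612] / (0.2829·√3.3612)
   = [0.208580 + 0.339536] / 0.518657 = 1.056798
d₂ = d₁ − σ√T = 1.056798 − 0.518657 = 0.538141
N(d₁) = 0.854698,  N(d₂) = 0.704760,  e^(−rT) = 0.814620
E₀ = V₀·N(d₁) − D·e^(−rT)·N(d₂)
   = 82.5762·0.854698 − 67.0301·0.814620·0.704760 = 32.094941
B₀ = V₀ − E₀ = 82.5762 − 32.094941 = 50.481259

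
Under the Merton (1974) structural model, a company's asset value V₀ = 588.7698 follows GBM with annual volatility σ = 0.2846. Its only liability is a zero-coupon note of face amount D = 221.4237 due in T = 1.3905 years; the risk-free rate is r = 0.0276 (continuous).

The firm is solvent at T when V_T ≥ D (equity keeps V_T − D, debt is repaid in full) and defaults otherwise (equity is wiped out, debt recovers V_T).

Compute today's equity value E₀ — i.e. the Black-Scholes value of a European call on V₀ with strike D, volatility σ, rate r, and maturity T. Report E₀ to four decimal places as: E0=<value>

d₁ = [ln(V₀/D) + (r + σ²/2)T] / (σ√T)
   = [ln(588.7698/221.4237) + (0.0276 + 0.5·0.2846²)·1.3905] / (0.2846·√1.3905)
   = [0.977957 + 0.094691] / 0.335599 = 3.196222
d₂ = d₁ − σ√T = 3.196222 − 0.335599 = 2.860623
N(d₁) = 0.999304,  N(d₂) = 0.997886,  e^(−rT) = 0.962349
E₀ = V₀·N(d₁) − D·e^(−rT)·N(d₂)
   = 588.7698·0.999304 − 221.4237·0.962349·0.997886 = 375.723432

E0=375.7234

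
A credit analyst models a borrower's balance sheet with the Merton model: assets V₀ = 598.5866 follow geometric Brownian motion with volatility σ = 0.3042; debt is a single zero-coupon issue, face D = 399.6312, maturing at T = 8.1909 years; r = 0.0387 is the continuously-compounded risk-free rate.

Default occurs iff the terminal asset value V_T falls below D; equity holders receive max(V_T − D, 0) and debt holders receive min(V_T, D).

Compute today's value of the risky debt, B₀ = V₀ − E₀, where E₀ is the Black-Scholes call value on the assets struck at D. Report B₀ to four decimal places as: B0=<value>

B0=251.7853

d₁ = [ln(V₀/D) + (r + σ²/2)T] / (σ√T)
   = [ln(598.5866/399.6312) + (0.0387 + 0.5·0.3042²)·8.1909] / (0.3042·√8.1909)
   = [0.404029 + 0.695971] / 0.870613 = 1.263478
d₂ = d₁ − σ√T = 1.263478 − 0.870613 = 0.392865
N(d₁) = 0.896791,  N(d₂) = 0.652791,  e^(−rT) = 0.728340
E₀ = V₀·N(d₁) − D·e^(−rT)·N(d₂)
   = 598.5866·0.896791 − 399.6312·0.728340·0.652791 = 346.801315
B₀ = V₀ − E₀ = 598.5866 − 346.801315 = 251.785285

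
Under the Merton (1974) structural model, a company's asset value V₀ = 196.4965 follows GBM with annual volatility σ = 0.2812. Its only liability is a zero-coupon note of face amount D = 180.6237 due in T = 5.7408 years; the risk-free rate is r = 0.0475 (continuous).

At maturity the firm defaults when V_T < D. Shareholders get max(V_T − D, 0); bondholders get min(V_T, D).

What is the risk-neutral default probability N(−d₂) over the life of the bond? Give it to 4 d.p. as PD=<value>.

d₁ = [ln(V₀/D) + (r + σ²/2)T] / (σ√T)
   = [ln(196.4965/180.6237) + (0.0475 + 0.5·0.2812²)·5.7408] / (0.2812·√5.7408)
   = [0.084229 + 0.499660] / 0.673754 = 0.866620
d₂ = d₁ − σ√T = 0.866620 − 0.673754 = 0.192866
risk-neutral PD = N(−d₂) = N(-0.192866) = 0.423532

PD=0.4235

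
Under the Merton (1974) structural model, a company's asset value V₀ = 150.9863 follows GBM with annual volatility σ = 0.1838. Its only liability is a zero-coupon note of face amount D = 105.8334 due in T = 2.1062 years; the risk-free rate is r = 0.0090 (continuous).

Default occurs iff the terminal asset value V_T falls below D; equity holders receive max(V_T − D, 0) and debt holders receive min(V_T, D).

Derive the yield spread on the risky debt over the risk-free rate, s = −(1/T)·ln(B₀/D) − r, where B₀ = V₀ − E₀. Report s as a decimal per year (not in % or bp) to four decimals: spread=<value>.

d₁ = [ln(V₀/D) + (r + σ²/2)T] / (σ√T)
   = [ln(150.9863/105.8334) + (0.0090 + 0.5·0.1838²)·2.1062] / (0.1838·√2.1062)
   = [0.355323 + 0.054532] / 0.266744 = 1.536508
d₂ = d₁ − σ√T = 1.536508 − 0.266744 = 1.269764
N(d₁) = 0.937793,  N(d₂) = 0.897916,  e^(−rT) = 0.981223
E₀ = V₀·N(d₁) − D·e^(−rT)·N(d₂)
   = 150.9863·0.937793 − 105.8334·0.981223·0.897916 = 48.348843
B₀ = V₀ − E₀ = 150.9863 − 48.348843 = 102.637457
spread = −(1/T)·ln(B₀/D) − r = −(1/2.1062)·ln(102.637457/105.8334) − 0.0090 = 0.00555855

spread=0.0056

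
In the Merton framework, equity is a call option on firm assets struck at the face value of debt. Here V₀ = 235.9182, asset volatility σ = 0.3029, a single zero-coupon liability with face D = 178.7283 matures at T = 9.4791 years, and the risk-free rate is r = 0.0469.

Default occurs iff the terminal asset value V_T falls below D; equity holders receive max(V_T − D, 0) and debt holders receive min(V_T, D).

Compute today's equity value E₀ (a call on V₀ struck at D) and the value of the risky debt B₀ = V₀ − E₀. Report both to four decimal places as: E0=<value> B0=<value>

d₁ = [ln(V₀/D) + (r + σ²/2)T] / (σ√T)
   = [ln(235.9182/178.7283) + (0.0469 + 0.5·0.3029²)·9.4791] / (0.3029·√9.4791)
   = [0.277618 + 0.879416] / 0.932573 = 1.240690
d₂ = d₁ − σ√T = 1.240690 − 0.932573 = 0.308117
N(d₁) = 0.892640,  N(d₂) = 0.621004,  e^(−rT) = 0.641100
E₀ = V₀·N(d₁) − D·e^(−rT)·N(d₂)
   = 235.9182·0.892640 − 178.7283·0.641100·0.621004 = 139.433736
B₀ = V₀ − E₀ = 235.9182 − 139.433736 = 96.484464

E0=139.4337 B0=96.4845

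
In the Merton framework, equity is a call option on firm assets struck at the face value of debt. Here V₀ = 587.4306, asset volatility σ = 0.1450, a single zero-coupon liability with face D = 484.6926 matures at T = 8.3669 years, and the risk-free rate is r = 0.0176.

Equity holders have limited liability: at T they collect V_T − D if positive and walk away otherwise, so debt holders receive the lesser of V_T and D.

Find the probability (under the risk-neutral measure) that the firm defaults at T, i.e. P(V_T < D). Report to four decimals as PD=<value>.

d₁ = [ln(V₀/D) + (r + σ²/2)T] / (σ√T)
   = [ln(587.4306/484.6926) + (0.0176 + 0.5·0.1450²)·8.3669] / (0.1450·√8.3669)
   = [0.192243 + 0.235214] / 0.419421 = 1.019161
d₂ = d₁ − σ√T = 1.019161 − 0.419421 = 0.599740
risk-neutral PD = N(−d₂) = N(-0.599740) = 0.274340

PD=0.2743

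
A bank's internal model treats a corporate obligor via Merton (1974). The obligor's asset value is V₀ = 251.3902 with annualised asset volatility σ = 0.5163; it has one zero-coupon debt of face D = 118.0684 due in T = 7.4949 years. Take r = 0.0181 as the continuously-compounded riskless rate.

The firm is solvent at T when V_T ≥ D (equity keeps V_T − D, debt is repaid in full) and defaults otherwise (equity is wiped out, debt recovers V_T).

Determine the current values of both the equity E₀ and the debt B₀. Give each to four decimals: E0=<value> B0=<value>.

E0=180.2079 B0=71.1823

d₁ = [ln(V₀/D) + (r + σ²/2)T] / (σ√T)
   = [ln(251.3902/118.0684) + (0.0181 + 0.5·0.5163²)·7.4949] / (0.5163·√7.4949)
   = [0.755742 + 1.134599] / 1.413465 = 1.337381
d₂ = d₁ − σ√T = 1.337381 − 1.413465 = -0.076084
N(d₁) = 0.909451,  N(d₂) = 0.469676,  e^(−rT) = 0.873141
E₀ = V₀·N(d₁) − D·e^(−rT)·N(d₂)
   = 251.3902·0.909451 − 118.0684·0.873141·0.469676 = 180.207921
B₀ = V₀ − E₀ = 251.3902 − 180.207921 = 71.182279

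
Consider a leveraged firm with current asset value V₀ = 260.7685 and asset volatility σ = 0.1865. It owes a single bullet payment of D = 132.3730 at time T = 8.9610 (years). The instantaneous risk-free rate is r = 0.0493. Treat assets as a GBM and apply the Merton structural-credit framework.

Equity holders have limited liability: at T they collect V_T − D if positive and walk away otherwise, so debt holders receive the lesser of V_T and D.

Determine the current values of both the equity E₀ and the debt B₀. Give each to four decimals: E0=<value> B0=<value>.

d₁ = [ln(V₀/D) + (r + σ²/2)T] / (σ√T)
   = [ln(260.7685/132.3730) + (0.0493 + 0.5·0.1865²)·8.9610] / (0.1865·√8.9610)
   = [0.678009 + 0.597619] / 0.558286 = 2.284900
d₂ = d₁ − σ√T = 2.284900 − 0.558286 = 1.726613
N(d₁) = 0.988841,  N(d₂) = 0.957881,  e^(−rT) = 0.642893
E₀ = V₀·N(d₁) − D·e^(−rT)·N(d₂)
   = 260.7685·0.988841 − 132.3730·0.642893·0.957881 = 176.341204
B₀ = V₀ − E₀ = 260.7685 − 176.341204 = 84.427296

E0=176.3412 B0=84.4273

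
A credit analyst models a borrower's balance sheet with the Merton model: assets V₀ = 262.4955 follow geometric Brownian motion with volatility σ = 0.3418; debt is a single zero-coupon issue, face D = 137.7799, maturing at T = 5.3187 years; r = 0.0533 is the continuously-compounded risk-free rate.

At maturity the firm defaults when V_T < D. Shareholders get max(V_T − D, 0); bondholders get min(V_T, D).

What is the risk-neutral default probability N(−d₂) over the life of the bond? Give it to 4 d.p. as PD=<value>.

d₁ = [ln(V₀/D) + (r + σ²/2)T] / (σ√T)
   = [ln(262.4955/137.7799) + (0.0533 + 0.5·0.3418²)·5.3187] / (0.3418·√5.3187)
   = [0.644576 + 0.594171] / 0.788270 = 1.571477
d₂ = d₁ − σ√T = 1.571477 − 0.788270 = 0.783207
risk-neutral PD = N(−d₂) = N(-0.783207) = 0.216753

PD=0.2168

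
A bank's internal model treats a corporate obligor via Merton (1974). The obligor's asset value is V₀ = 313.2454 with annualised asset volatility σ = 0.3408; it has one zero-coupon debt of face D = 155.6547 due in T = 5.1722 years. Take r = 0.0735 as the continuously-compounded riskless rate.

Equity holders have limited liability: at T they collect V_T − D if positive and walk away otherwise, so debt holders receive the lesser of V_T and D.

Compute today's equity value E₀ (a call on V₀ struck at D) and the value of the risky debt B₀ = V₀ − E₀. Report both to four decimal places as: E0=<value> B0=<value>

d₁ = [ln(V₀/D) + (r + σ²/2)T] / (σ√T)
   = [ln(313.2454/155.6547) + (0.0735 + 0.5·0.3408²)·5.1722] / (0.3408·√5.1722)
   = [0.699347 + 0.680518] / 0.775063 = 1.780325
d₂ = d₁ − σ√T = 1.780325 − 0.775063 = 1.005262
N(d₁) = 0.962489,  N(d₂) = 0.842615,  e^(−rT) = 0.683754
E₀ = V₀·N(d₁) − D·e^(−rT)·N(d₂)
   = 313.2454·0.962489 − 155.6547·0.683754·0.842615 = 211.816030
B₀ = V₀ − E₀ = 313.2454 − 211.816030 = 101.429370

E0=211.8160 B0=101.4294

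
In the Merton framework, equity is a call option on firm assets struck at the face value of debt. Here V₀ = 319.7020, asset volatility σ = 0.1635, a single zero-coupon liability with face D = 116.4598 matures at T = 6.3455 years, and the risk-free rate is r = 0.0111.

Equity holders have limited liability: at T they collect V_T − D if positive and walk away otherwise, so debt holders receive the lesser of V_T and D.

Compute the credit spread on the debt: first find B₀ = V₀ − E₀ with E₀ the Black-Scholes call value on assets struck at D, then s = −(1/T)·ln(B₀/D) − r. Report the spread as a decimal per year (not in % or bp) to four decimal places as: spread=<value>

d₁ = [ln(V₀/D) + (r + σ²/2)T] / (σ√T)
   = [ln(319.7020/116.4598) + (0.0111 + 0.5·0.1635²)·6.3455] / (0.1635·√6.3455)
   = [1.009843 + 0.155250] / 0.411861 = 2.828850
d₂ = d₁ − σ√T = 2.828850 − 0.411861 = 2.416989
N(d₁) = 0.997664,  N(d₂) = 0.992175,  e^(−rT) = 0.931988
E₀ = V₀·N(d₁) − D·e^(−rT)·N(d₂)
   = 319.7020·0.997664 − 116.4598·0.931988·0.992175 = 211.265370
B₀ = V₀ − E₀ = 319.7020 − 211.265370 = 108.436630
spread = −(1/T)·ln(B₀/D) − r = −(1/6.3455)·ln(108.436630/116.4598) − 0.0111 = 0.00014895

spread=0.0001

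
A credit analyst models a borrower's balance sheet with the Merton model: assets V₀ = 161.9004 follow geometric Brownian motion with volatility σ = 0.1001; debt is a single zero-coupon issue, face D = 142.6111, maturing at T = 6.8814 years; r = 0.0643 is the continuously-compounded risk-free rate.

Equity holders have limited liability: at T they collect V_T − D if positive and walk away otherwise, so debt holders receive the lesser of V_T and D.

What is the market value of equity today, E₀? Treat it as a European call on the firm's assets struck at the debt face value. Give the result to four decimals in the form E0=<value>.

d₁ = [ln(V₀/D) + (r + σ²/2)T] / (σ√T)
   = [ln(161.9004/142.6111) + (0.0643 + 0.5·0.1001²)·6.8814] / (0.1001·√6.8814)
   = [0.126860 + 0.476950] / 0.262587 = 2.299470
d₂ = d₁ − σ√T = 2.299470 − 0.262587 = 2.036883
N(d₁) = 0.989261,  N(d₂) = 0.979169,  e^(−rT) = 0.642445
E₀ = V₀·N(d₁) − D·e^(−rT)·N(d₂)
   = 161.9004·0.989261 − 142.6111·0.642445·0.979169 = 70.450457

E0=70.4505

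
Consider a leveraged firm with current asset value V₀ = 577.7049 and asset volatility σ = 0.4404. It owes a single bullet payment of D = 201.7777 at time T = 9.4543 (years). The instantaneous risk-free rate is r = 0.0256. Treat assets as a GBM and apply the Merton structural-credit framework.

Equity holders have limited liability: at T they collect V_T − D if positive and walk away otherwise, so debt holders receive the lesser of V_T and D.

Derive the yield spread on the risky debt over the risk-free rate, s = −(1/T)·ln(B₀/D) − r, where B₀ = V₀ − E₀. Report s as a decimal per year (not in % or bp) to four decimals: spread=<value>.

spread=0.0240

d₁ = [ln(V₀/D) + (r + σ²/2)T] / (σ√T)
   = [ln(577.7049/201.7777) + (0.0256 + 0.5·0.4404²)·9.4543] / (0.4404·√9.4543)
   = [1.051897 + 1.158871] / 1.354135 = 1.632605
d₂ = d₁ − σ√T = 1.632605 − 1.354135 = 0.278470
N(d₁) = 0.948724,  N(d₂) = 0.609674,  e^(−rT) = 0.785033
E₀ = V₀·N(d₁) − D·e^(−rT)·N(d₂)
   = 577.7049·0.948724 − 201.7777·0.785033·0.609674 = 451.508829
B₀ = V₀ − E₀ = 577.7049 − 451.508829 = 126.196071
spread = −(1/T)·ln(B₀/D) − r = −(1/9.4543)·ln(126.196071/201.7777) − 0.0256 = 0.02404194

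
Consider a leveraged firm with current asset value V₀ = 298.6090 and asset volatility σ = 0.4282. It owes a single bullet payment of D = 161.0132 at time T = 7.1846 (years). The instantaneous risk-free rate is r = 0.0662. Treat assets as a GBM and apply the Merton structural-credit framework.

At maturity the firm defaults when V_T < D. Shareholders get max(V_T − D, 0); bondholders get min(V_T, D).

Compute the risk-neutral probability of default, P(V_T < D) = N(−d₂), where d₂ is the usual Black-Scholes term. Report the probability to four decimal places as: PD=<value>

d₁ = [ln(V₀/D) + (r + σ²/2)T] / (σ√T)
   = [ln(298.6090/161.0132) + (0.0662 + 0.5·0.4282²)·7.1846] / (0.4282·√7.1846)
   = [0.617649 + 1.134288] / 1.147752 = 1.526407
d₂ = d₁ − σ√T = 1.526407 − 1.147752 = 0.378655
risk-neutral PD = N(−d₂) = N(-0.378655) = 0.352472

PD=0.3525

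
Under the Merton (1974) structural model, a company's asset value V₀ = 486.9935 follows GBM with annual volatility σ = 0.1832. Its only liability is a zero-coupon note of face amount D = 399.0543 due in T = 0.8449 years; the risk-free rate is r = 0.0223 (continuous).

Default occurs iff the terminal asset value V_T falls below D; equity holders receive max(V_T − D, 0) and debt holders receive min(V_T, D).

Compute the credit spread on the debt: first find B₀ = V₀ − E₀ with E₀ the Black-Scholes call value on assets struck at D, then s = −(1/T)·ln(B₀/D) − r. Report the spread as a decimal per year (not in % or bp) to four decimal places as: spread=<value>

d₁ = [ln(V₀/D) + (r + σ²/2)T] / (σ√T)
   = [ln(486.9935/399.0543) + (0.0223 + 0.5·0.1832²)·0.8449] / (0.1832·√0.8449)
   = [0.199153 + 0.033020] / 0.168395 = 1.378743
d₂ = d₁ − σ√T = 1.378743 − 0.168395 = 1.210349
N(d₁) = 0.916013,  N(d₂) = 0.886927,  e^(−rT) = 0.981335
E₀ = V₀·N(d₁) − D·e^(−rT)·N(d₂)
   = 486.9935·0.916013 − 399.0543·0.981335·0.886927 = 98.766291
B₀ = V₀ − E₀ = 486.9935 − 98.766291 = 388.227209
spread = −(1/T)·ln(B₀/D) − r = −(1/0.8449)·ln(388.227209/399.0543) − 0.0223 = 0.01025621

spread=0.0103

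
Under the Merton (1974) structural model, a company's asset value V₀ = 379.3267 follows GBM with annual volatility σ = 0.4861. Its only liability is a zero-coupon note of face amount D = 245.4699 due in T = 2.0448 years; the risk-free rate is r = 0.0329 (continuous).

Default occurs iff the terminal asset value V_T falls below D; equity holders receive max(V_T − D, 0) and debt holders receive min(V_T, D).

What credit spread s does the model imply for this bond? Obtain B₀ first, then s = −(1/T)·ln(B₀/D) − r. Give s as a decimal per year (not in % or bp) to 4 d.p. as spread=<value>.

spread=0.0618

d₁ = [ln(V₀/D) + (r + σ²/2)T] / (σ√T)
   = [ln(379.3267/245.4699) + (0.0329 + 0.5·0.4861²)·2.0448] / (0.4861·√2.0448)
   = [0.435224 + 0.308860] / 0.695106 = 1.070461
d₂ = d₁ − σ√T = 1.070461 − 0.695106 = 0.375355
N(d₁) = 0.857794,  N(d₂) = 0.646302,  e^(−rT) = 0.934939
E₀ = V₀·N(d₁) − D·e^(−rT)·N(d₂)
   = 379.3267·0.857794 − 245.4699·0.934939·0.646302 = 177.058328
B₀ = V₀ − E₀ = 379.3267 − 177.058328 = 202.268372
spread = −(1/T)·ln(B₀/D) − r = −(1/2.0448)·ln(202.268372/245.4699) − 0.0329 = 0.06176889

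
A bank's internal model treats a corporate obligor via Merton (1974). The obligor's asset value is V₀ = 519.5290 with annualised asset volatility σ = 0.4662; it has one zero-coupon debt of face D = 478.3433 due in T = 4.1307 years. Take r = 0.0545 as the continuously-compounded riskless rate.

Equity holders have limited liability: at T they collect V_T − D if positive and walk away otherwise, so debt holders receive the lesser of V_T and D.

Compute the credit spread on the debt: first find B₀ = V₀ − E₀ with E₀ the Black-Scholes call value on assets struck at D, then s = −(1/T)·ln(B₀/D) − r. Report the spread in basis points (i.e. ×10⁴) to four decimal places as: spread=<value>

spread=763.3606

d₁ = [ln(V₀/D) + (r + σ²/2)T] / (σ√T)
   = [ln(519.5290/478.3433) + (0.0545 + 0.5·0.4662²)·4.1307] / (0.4662·√4.1307)
   = [0.082594 + 0.674011] / 0.947511 = 0.798519
d₂ = d₁ − σ√T = 0.798519 − 0.947511 = -0.148992
N(d₁) = 0.787715,  N(d₂) = 0.440780,  e^(−rT) = 0.798418
E₀ = V₀·N(d₁) − D·e^(−rT)·N(d₂)
   = 519.5290·0.787715 − 478.3433·0.798418·0.440780 = 240.899157
B₀ = V₀ − E₀ = 519.5290 − 240.899157 = 278.629843
spread = −(1/T)·ln(B₀/D) − r = −(1/4.1307)·ln(278.629843/478.3433) − 0.0545 = 0.07633606
in basis points: 0.07633606 × 10⁴ = 763.3606 bp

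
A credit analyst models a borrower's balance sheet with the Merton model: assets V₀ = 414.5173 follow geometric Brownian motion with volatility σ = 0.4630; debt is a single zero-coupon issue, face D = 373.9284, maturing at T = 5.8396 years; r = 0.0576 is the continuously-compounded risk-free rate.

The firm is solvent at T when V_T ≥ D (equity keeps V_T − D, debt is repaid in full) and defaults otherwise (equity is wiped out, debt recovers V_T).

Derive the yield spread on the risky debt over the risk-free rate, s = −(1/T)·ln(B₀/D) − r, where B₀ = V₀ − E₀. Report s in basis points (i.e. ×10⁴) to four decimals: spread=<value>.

spread=614.7068

d₁ = [ln(V₀/D) + (r + σ²/2)T] / (σ√T)
   = [ln(414.5173/373.9284) + (0.0576 + 0.5·0.4630²)·5.8396] / (0.4630·√5.8396)
   = [0.103050 + 0.962276] / 1.118852 = 0.952160
d₂ = d₁ − σ√T = 0.952160 − 1.118852 = -0.166692
N(d₁) = 0.829492,  N(d₂) = 0.433806,  e^(−rT) = 0.714365
E₀ = V₀·N(d₁) − D·e^(−rT)·N(d₂)
   = 414.5173·0.829492 − 373.9284·0.714365·0.433806 = 227.959854
B₀ = V₀ − E₀ = 414.5173 − 227.959854 = 186.557446
spread = −(1/T)·ln(B₀/D) − r = −(1/5.8396)·ln(186.557446/373.9284) − 0.0576 = 0.06147068
in basis points: 0.06147068 × 10⁴ = 614.7068 bp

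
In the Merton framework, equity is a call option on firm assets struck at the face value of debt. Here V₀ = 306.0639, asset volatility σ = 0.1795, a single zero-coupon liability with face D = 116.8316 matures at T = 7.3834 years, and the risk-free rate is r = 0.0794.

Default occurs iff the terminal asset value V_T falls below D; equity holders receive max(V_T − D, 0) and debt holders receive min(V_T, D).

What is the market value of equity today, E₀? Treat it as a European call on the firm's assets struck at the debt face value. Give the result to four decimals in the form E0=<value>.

d₁ = [ln(V₀/D) + (r + σ²/2)T] / (σ√T)
   = [ln(306.0639/116.8316) + (0.0794 + 0.5·0.1795²)·7.3834] / (0.1795·√7.3834)
   = [0.963060 + 0.705189] / 0.487745 = 3.420333
d₂ = d₁ − σ√T = 3.420333 − 0.487745 = 2.932588
N(d₁) = 0.999687,  N(d₂) = 0.998319,  e^(−rT) = 0.556414
E₀ = V₀·N(d₁) − D·e^(−rT)·N(d₂)
   = 306.0639·0.999687 − 116.8316·0.556414·0.998319 = 241.070664

E0=241.0707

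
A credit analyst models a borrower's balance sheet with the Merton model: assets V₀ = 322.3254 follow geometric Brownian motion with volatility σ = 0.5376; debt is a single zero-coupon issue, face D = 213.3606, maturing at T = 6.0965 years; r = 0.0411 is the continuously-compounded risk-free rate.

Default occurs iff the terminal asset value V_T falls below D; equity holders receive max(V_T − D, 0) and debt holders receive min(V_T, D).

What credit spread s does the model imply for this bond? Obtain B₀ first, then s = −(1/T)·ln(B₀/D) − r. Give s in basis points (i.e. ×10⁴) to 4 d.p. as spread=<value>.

spread=651.2671

d₁ = [ln(V₀/D) + (r + σ²/2)T] / (σ√T)
   = [ln(322.3254/213.3606) + (0.0411 + 0.5·0.5376²)·6.0965] / (0.5376·√6.0965)
   = [0.412578 + 1.131552] / 1.327393 = 1.163280
d₂ = d₁ − σ√T = 1.163280 − 1.327393 = -0.164113
N(d₁) = 0.877642,  N(d₂) = 0.434821,  e^(−rT) = 0.778360
E₀ = V₀·N(d₁) − D·e^(−rT)·N(d₂)
   = 322.3254·0.877642 − 213.3606·0.778360·0.434821 = 210.674999
B₀ = V₀ − E₀ = 322.3254 − 210.674999 = 111.650401
spread = −(1/T)·ln(B₀/D) − r = −(1/6.0965)·ln(111.650401/213.3606) − 0.0411 = 0.06512671
in basis points: 0.06512671 × 10⁴ = 651.2671 bp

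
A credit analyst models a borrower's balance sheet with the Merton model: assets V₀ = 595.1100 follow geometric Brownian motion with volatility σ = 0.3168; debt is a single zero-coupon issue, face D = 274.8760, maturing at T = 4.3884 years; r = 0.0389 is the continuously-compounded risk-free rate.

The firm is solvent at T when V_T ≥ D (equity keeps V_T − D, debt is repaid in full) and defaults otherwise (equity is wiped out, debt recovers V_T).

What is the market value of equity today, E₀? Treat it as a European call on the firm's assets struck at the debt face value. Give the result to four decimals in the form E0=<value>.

E0=371.6650

d₁ = [ln(V₀/D) + (r + σ²/2)T] / (σ√T)
   = [ln(595.1100/274.8760) + (0.0389 + 0.5·0.3168²)·4.3884] / (0.3168·√4.3884)
   = [0.772426 + 0.390924] / 0.663649 = 1.752960
d₂ = d₁ − σ√T = 1.752960 − 0.663649 = 1.089311
N(d₁) = 0.960196,  N(d₂) = 0.861992,  e^(−rT) = 0.843067
E₀ = V₀·N(d₁) − D·e^(−rT)·N(d₂)
   = 595.1100·0.960196 − 274.8760·0.843067·0.861992 = 371.664975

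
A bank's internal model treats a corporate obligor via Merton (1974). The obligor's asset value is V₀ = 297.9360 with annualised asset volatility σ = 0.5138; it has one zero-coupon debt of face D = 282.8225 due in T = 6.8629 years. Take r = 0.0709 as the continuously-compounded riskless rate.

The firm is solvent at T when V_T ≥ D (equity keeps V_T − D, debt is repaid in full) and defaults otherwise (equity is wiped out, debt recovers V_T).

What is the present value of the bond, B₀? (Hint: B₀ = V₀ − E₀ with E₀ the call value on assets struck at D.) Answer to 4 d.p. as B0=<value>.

B0=110.4243

d₁ = [ln(V₀/D) + (r + σ²/2)T] / (σ√T)
   = [ln(297.9360/282.8225) + (0.0709 + 0.5·0.5138²)·6.8629] / (0.5138·√6.8629)
   = [0.052059 + 1.392450] / 1.346009 = 1.073179
d₂ = d₁ − σ√T = 1.073179 − 1.346009 = -0.272830
N(d₁) = 0.858405,  N(d₂) = 0.392492,  e^(−rT) = 0.614725
E₀ = V₀·N(d₁) − D·e^(−rT)·N(d₂)
   = 297.9360·0.858405 − 282.8225·0.614725·0.392492 = 187.511691
B₀ = V₀ − E₀ = 297.9360 − 187.511691 = 110.424309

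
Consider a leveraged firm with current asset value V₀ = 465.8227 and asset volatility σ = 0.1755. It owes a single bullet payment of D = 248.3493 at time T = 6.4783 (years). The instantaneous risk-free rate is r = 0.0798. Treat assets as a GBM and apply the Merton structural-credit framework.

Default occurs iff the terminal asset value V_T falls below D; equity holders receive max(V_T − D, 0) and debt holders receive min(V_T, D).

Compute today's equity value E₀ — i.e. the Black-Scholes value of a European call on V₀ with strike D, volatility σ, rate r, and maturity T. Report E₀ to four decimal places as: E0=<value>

E0=317.9133

d₁ = [ln(V₀/D) + (r + σ²/2)T] / (σ√T)
   = [ln(465.8227/248.3493) + (0.0798 + 0.5·0.1755²)·6.4783] / (0.1755·√6.4783)
   = [0.628969 + 0.616735] / 0.446691 = 2.788734
d₂ = d₁ − σ√T = 2.788734 − 0.446691 = 2.342043
N(d₁) = 0.997354,  N(d₂) = 0.990411,  e^(−rT) = 0.596326
E₀ = V₀·N(d₁) − D·e^(−rT)·N(d₂)
   = 465.8227·0.997354 − 248.3493·0.596326·0.990411 = 317.913341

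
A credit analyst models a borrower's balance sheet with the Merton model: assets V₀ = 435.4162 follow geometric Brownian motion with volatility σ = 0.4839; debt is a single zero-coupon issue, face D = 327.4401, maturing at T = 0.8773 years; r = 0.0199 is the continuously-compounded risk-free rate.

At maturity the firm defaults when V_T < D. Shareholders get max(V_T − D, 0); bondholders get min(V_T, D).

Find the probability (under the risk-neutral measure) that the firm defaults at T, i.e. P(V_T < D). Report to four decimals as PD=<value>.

PD=0.3297

d₁ = [ln(V₀/D) + (r + σ²/2)T] / (σ√T)
   = [ln(435.4162/327.4401) + (0.0199 + 0.5·0.4839²)·0.8773] / (0.4839·√0.8773)
   = [0.284997 + 0.120172] / 0.453242 = 0.893937
d₂ = d₁ − σ√T = 0.893937 − 0.453242 = 0.440696
risk-neutral PD = N(−d₂) = N(-0.440696) = 0.329717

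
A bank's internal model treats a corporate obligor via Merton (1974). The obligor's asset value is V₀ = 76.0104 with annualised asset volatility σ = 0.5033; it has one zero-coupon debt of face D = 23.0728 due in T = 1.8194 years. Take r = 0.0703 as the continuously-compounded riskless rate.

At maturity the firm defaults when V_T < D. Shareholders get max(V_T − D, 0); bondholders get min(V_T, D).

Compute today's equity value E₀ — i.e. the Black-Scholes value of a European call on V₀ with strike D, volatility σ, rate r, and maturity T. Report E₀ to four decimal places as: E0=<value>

E0=55.9586

d₁ = [ln(V₀/D) + (r + σ²/2)T] / (σ√T)
   = [ln(76.0104/23.0728) + (0.0703 + 0.5·0.5033²)·1.8194] / (0.5033·√1.8194)
   = [1.192216 + 0.358341] / 0.678877 = 2.284002
d₂ = d₁ − σ√T = 2.284002 − 0.678877 = 1.605126
N(d₁) = 0.988814,  N(d₂) = 0.945767,  e^(−rT) = 0.879938
E₀ = V₀·N(d₁) − D·e^(−rT)·N(d₂)
   = 76.0104·0.988814 − 23.0728·0.879938·0.945767 = 55.958612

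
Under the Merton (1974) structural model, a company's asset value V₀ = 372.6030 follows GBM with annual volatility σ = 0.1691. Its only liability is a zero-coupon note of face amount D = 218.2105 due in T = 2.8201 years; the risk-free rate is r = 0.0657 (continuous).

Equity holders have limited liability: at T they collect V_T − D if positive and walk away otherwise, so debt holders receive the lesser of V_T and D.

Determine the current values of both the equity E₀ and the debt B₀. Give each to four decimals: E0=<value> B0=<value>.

d₁ = [ln(V₀/D) + (r + σ²/2)T] / (σ√T)
   = [ln(372.6030/218.2105) + (0.0657 + 0.5·0.1691²)·2.8201] / (0.1691·√2.8201)
   = [0.535053 + 0.225601] / 0.283972 = 2.678621
d₂ = d₁ − σ√T = 2.678621 − 0.283972 = 2.394649
N(d₁) = 0.996304,  N(d₂) = 0.991682,  e^(−rT) = 0.830871
E₀ = V₀·N(d₁) − D·e^(−rT)·N(d₂)
   = 372.6030·0.996304 − 218.2105·0.830871·0.991682 = 191.429062
B₀ = V₀ − E₀ = 372.6030 − 191.429062 = 181.173938

E0=191.4291 B0=181.1739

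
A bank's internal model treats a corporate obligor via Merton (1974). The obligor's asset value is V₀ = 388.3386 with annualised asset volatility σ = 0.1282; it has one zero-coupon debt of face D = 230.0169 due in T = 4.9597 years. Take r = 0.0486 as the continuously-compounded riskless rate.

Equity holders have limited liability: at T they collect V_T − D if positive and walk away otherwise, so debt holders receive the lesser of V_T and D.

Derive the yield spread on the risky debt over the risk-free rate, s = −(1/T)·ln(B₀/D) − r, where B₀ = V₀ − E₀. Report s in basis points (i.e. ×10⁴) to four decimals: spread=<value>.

d₁ = [ln(V₀/D) + (r + σ²/2)T] / (σ√T)
   = [ln(388.3386/230.0169) + (0.0486 + 0.5·0.1282²)·4.9597] / (0.1282·√4.9597)
   = [0.523725 + 0.281798] / 0.285506 = 2.821385
d₂ = d₁ − σ√T = 2.821385 − 0.285506 = 2.535879
N(d₁) = 0.997609,  N(d₂) = 0.994392,  e^(−rT) = 0.785809
E₀ = V₀·N(d₁) − D·e^(−rT)·N(d₂)
   = 388.3386·0.997609 − 230.0169·0.785809·0.994392 = 207.674470
B₀ = V₀ − E₀ = 388.3386 − 207.674470 = 180.664130
spread = −(1/T)·ln(B₀/D) − r = −(1/4.9597)·ln(180.664130/230.0169) − 0.0486 = 0.00009510
in basis points: 0.00009510 × 10⁴ = 0.9510 bp

spread=0.9510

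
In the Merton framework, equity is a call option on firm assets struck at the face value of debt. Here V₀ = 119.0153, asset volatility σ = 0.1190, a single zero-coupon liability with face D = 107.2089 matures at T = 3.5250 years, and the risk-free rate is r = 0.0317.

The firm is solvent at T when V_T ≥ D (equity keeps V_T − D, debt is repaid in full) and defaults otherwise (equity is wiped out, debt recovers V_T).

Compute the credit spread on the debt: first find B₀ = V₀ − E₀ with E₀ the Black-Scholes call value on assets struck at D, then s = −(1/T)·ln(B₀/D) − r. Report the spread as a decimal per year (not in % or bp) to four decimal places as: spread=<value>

d₁ = [ln(V₀/D) + (r + σ²/2)T] / (σ√T)
   = [ln(119.0153/107.2089) + (0.0317 + 0.5·0.1190²)·3.5250] / (0.1190·√3.5250)
   = [0.104473 + 0.136701] / 0.223422 = 1.079454
d₂ = d₁ − σ√T = 1.079454 − 0.223422 = 0.856031
N(d₁) = 0.859807,  N(d₂) = 0.804010,  e^(−rT) = 0.894275
E₀ = V₀·N(d₁) − D·e^(−rT)·N(d₂)
   = 119.0153·0.859807 − 107.2089·0.894275·0.804010 = 25.246432
B₀ = V₀ − E₀ = 119.0153 − 25.246432 = 93.768868
spread = −(1/T)·ln(B₀/D) − r = −(1/3.5250)·ln(93.768868/107.2089) − 0.0317 = 0.00629897

spread=0.0063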